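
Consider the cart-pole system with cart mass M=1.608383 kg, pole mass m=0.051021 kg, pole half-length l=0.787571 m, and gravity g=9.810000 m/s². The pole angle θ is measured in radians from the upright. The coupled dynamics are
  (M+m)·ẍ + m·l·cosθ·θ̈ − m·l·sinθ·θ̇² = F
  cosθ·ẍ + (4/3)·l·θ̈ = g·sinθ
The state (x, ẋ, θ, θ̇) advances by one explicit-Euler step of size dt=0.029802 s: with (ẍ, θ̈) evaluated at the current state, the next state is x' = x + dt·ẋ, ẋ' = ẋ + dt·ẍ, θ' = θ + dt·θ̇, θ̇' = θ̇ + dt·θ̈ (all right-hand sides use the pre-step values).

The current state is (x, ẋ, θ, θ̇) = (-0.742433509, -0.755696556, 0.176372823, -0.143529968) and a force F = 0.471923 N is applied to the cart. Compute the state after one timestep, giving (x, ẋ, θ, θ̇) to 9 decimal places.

(-0.764954778, -0.748215826, 0.172095343, -0.101693417)

sinθ=0.175459828, cosθ=0.984486591
temp = (F + m·l·θ̇²·sinθ)/(M+m) = (0.471923 + 0.000145245)/1.659404 = 0.284480600
θ̈ = (g·sinθ − cosθ·temp)/(l·(4/3 − m·cos²θ/(M+m))) = 1.403816898
ẍ = temp − m·l·θ̈·cosθ/(M+m) = 0.251014367
Euler: x'=-0.742433509+0.029802·-0.755696556=-0.764954778, ẋ'=-0.755696556+0.029802·0.251014367=-0.748215826
       θ'=0.176372823+0.029802·-0.143529968=0.172095343, θ̇'=-0.143529968+0.029802·1.403816898=-0.101693417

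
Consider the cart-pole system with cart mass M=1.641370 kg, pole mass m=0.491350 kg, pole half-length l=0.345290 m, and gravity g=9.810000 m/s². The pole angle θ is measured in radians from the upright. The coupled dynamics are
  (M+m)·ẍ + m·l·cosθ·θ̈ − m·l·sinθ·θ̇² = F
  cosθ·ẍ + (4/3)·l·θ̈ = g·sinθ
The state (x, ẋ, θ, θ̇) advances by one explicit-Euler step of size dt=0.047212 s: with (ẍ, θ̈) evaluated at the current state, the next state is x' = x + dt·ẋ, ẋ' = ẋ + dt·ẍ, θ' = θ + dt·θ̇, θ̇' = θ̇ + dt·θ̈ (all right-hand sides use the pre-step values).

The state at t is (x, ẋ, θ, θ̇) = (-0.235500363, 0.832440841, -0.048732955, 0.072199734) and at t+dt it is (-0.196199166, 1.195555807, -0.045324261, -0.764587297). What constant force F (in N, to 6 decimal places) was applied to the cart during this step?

F = 13.399672 N

ẍ = (ẋ'−ẋ)/dt = (1.195555807−0.832440841)/0.047212 = 7.691158
θ̈ = (θ̇'−θ̇)/dt = (-0.764587297−0.072199734)/0.047212 = -17.724033
sinθ=-0.048714, cosθ=0.998813
F = (M+m)·ẍ + m·l·cosθ·θ̈ − m·l·sinθ·θ̇² = 16.403087 + -3.003458 − -0.000043 = 13.399672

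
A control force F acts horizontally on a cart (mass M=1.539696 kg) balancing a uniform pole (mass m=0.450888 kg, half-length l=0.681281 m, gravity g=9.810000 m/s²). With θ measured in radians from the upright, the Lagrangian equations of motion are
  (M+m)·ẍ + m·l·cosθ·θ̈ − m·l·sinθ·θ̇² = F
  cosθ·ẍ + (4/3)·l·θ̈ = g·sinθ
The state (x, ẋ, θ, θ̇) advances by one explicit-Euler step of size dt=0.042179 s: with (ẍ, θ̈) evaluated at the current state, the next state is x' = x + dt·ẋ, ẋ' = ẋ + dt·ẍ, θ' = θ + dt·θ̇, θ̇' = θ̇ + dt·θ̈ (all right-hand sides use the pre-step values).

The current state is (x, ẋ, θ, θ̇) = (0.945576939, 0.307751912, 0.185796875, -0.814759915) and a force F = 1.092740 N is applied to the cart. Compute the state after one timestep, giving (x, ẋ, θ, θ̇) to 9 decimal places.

(0.958557607, 0.321139334, 0.151431117, -0.745097338)

sinθ=0.184729752, cosθ=0.982789356
temp = (F + m·l·θ̇²·sinθ)/(M+m) = (1.092740 + 0.037669609)/1.990584 = 0.567878376
θ̈ = (g·sinθ − cosθ·temp)/(l·(4/3 − m·cos²θ/(M+m))) = 1.651593848
ẍ = temp − m·l·θ̈·cosθ/(M+m) = 0.317395439
Euler: x'=0.945576939+0.042179·0.307751912=0.958557607, ẋ'=0.307751912+0.042179·0.317395439=0.321139334
       θ'=0.185796875+0.042179·-0.814759915=0.151431117, θ̇'=-0.814759915+0.042179·1.651593848=-0.745097338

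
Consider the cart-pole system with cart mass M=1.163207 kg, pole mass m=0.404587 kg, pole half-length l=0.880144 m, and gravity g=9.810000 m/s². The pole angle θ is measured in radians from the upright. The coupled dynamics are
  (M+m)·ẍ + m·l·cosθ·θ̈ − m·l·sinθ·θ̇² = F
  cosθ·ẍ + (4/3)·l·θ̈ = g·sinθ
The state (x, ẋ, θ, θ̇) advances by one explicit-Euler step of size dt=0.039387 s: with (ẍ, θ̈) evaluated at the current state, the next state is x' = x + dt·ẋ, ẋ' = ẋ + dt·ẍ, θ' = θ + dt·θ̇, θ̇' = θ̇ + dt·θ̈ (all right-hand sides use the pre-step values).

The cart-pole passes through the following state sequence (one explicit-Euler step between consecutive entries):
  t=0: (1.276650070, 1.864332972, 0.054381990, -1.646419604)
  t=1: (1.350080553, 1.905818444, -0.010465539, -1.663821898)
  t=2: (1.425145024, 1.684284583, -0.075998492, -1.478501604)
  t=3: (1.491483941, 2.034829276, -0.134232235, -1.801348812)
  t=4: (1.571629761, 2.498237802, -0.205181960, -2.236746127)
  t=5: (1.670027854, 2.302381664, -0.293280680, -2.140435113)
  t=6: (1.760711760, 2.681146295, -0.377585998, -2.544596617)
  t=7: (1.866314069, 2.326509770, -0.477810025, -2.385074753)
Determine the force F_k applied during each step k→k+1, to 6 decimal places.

F_0 = 1.441756 N
F_1 = -7.132433 N
F_2 = 11.102072 N
F_3 = 14.699565 N
F_4 = -6.580567 N
F_5 = 12.050342 N
F_6 = -11.925565 N

step 0→1:
  ẍ = (ẋ'−ẋ)/dt = (1.905818444−1.864332972)/0.039387 = 1.053278
  θ̈ = (θ̇'−θ̇)/dt = (-1.663821898−-1.646419604)/0.039387 = -0.441828
  sinθ=0.054355, cosθ=0.998522
  F = (M+m)·ẍ + m·l·cosθ·θ̈ − m·l·sinθ·θ̇² = 1.651323 + -0.157100 − 0.052467 = 1.441756
step 1→2:
  ẍ = (ẋ'−ẋ)/dt = (1.684284583−1.905818444)/0.039387 = -5.624543
  θ̈ = (θ̇'−θ̇)/dt = (-1.478501604−-1.663821898)/0.039387 = 4.705113
  sinθ=-0.010465, cosθ=0.999945
  F = (M+m)·ẍ + m·l·cosθ·θ̈ − m·l·sinθ·θ̇² = -8.818124 + 1.675375 − -0.010317 = -7.132433
step 2→3:
  ẍ = (ẋ'−ẋ)/dt = (2.034829276−1.684284583)/0.039387 = 8.900010
  θ̈ = (θ̇'−θ̇)/dt = (-1.801348812−-1.478501604)/0.039387 = -8.196796
  sinθ=-0.075925, cosθ=0.997114
  F = (M+m)·ẍ + m·l·cosθ·θ̈ − m·l·sinθ·θ̇² = 13.953382 + -2.910411 − -0.059101 = 11.102072
step 3→4:
  ẍ = (ẋ'−ẋ)/dt = (2.498237802−2.034829276)/0.039387 = 11.765520
  θ̈ = (θ̇'−θ̇)/dt = (-2.236746127−-1.801348812)/0.039387 = -11.054341
  sinθ=-0.133829, cosθ=0.991004
  F = (M+m)·ẍ + m·l·cosθ·θ̈ − m·l·sinθ·θ̇² = 18.445911 + -3.900983 − -0.154637 = 14.699565
step 4→5:
  ẍ = (ẋ'−ẋ)/dt = (2.302381664−2.498237802)/0.039387 = -4.972609
  θ̈ = (θ̇'−θ̇)/dt = (-2.140435113−-2.236746127)/0.039387 = 2.445249
  sinθ=-0.203745, cosθ=0.979024
  F = (M+m)·ẍ + m·l·cosθ·θ̈ − m·l·sinθ·θ̇² = -7.796026 + 0.852476 − -0.362983 = -6.580567
step 5→6:
  ẍ = (ẋ'−ẋ)/dt = (2.681146295−2.302381664)/0.039387 = 9.616488
  θ̈ = (θ̇'−θ̇)/dt = (-2.544596617−-2.140435113)/0.039387 = -10.261292
  sinθ=-0.289094, cosθ=0.957301
  F = (M+m)·ẍ + m·l·cosθ·θ̈ − m·l·sinθ·θ̇² = 15.076673 + -3.497970 − -0.471639 = 12.050342
step 6→7:
  ẍ = (ẋ'−ẋ)/dt = (2.326509770−2.681146295)/0.039387 = -9.003898
  θ̈ = (θ̇'−θ̇)/dt = (-2.385074753−-2.544596617)/0.039387 = 4.050115
  sinθ=-0.368678, cosθ=0.929557
  F = (M+m)·ẍ + m·l·cosθ·θ̈ − m·l·sinθ·θ̇² = -14.116257 + 1.340631 − -0.850061 = -11.925565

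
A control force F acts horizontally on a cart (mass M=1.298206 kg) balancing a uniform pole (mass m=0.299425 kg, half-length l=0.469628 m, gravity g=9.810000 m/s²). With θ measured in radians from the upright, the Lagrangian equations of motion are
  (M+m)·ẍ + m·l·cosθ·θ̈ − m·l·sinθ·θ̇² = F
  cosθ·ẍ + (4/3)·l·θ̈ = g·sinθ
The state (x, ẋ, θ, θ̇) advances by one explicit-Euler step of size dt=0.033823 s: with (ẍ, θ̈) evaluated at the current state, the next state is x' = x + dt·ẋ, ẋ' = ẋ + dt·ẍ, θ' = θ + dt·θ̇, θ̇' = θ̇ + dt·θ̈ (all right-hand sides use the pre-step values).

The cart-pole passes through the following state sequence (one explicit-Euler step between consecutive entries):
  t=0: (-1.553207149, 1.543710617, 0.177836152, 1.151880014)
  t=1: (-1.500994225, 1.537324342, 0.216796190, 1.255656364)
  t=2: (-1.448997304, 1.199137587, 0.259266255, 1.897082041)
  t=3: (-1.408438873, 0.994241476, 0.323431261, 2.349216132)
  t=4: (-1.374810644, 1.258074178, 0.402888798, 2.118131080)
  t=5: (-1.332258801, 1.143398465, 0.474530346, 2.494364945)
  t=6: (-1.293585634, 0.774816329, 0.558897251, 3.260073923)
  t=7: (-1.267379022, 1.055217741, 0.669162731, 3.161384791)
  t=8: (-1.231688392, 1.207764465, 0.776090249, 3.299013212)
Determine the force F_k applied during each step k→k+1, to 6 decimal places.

F_0 = 0.089982 N
F_1 = -13.417668 N
F_2 = -7.991107 N
F_3 = 11.304588 N
F_4 = -4.225124 N
F_5 = -14.978084 N
F_6 = 12.104444 N
F_7 = 6.782537 N

step 0→1:
  ẍ = (ẋ'−ẋ)/dt = (1.537324342−1.543710617)/0.033823 = -0.188815
  θ̈ = (θ̇'−θ̇)/dt = (1.255656364−1.151880014)/0.033823 = 3.068218
  sinθ=0.176900, cosθ=0.984229
  F = (M+m)·ẍ + m·l·cosθ·θ̈ − m·l·sinθ·θ̇² = -0.301656 + 0.424643 − 0.033005 = 0.089982
step 1→2:
  ẍ = (ẋ'−ẋ)/dt = (1.199137587−1.537324342)/0.033823 = -9.998721
  θ̈ = (θ̇'−θ̇)/dt = (1.897082041−1.255656364)/0.033823 = 18.964186
  sinθ=0.215102, cosθ=0.976592
  F = (M+m)·ẍ + m·l·cosθ·θ̈ − m·l·sinθ·θ̇² = -15.974267 + 2.604289 − 0.047690 = -13.417668
step 2→3:
  ẍ = (ẋ'−ẋ)/dt = (0.994241476−1.199137587)/0.033823 = -6.057893
  θ̈ = (θ̇'−θ̇)/dt = (2.349216132−1.897082041)/0.033823 = 13.367652
  sinθ=0.256371, cosθ=0.966578
  F = (M+m)·ẍ + m·l·cosθ·θ̈ − m·l·sinθ·θ̇² = -9.678277 + 1.816913 − 0.129743 = -7.991107
step 3→4:
  ẍ = (ẋ'−ẋ)/dt = (1.258074178−0.994241476)/0.033823 = 7.800393
  θ̈ = (θ̇'−θ̇)/dt = (2.118131080−2.349216132)/0.033823 = -6.832187
  sinθ=0.317822, cosθ=0.948150
  F = (M+m)·ẍ + m·l·cosθ·θ̈ − m·l·sinθ·θ̇² = 12.462150 + -0.910917 − 0.246645 = 11.304588
step 4→5:
  ẍ = (ẋ'−ẋ)/dt = (1.143398465−1.258074178)/0.033823 = -3.390465
  θ̈ = (θ̇'−θ̇)/dt = (2.494364945−2.118131080)/0.033823 = 11.123610
  sinθ=0.392077, cosθ=0.919932
  F = (M+m)·ẍ + m·l·cosθ·θ̈ − m·l·sinθ·θ̇² = -5.416713 + 1.438943 − 0.247354 = -4.225124
step 5→6:
  ẍ = (ẋ'−ẋ)/dt = (0.774816329−1.143398465)/0.033823 = -10.897382
  θ̈ = (θ̇'−θ̇)/dt = (3.260073923−2.494364945)/0.033823 = 22.638707
  sinθ=0.456921, cosθ=0.889507
  F = (M+m)·ẍ + m·l·cosθ·θ̈ − m·l·sinθ·θ̇² = -17.409995 + 2.831674 − 0.399763 = -14.978084
step 6→7:
  ẍ = (ẋ'−ẋ)/dt = (1.055217741−0.774816329)/0.033823 = 8.290258
  θ̈ = (θ̇'−θ̇)/dt = (3.161384791−3.260073923)/0.033823 = -2.917811
  sinθ=0.530252, cosθ=0.847840
  F = (M+m)·ẍ + m·l·cosθ·θ̈ − m·l·sinθ·θ̇² = 13.244774 + -0.347867 − 0.792463 = 12.104444
step 7→8:
  ẍ = (ẋ'−ẋ)/dt = (1.207764465−1.055217741)/0.033823 = 4.510148
  θ̈ = (θ̇'−θ̇)/dt = (3.299013212−3.161384791)/0.033823 = 4.069078
  sinθ=0.620330, cosθ=0.784341
  F = (M+m)·ẍ + m·l·cosθ·θ̈ − m·l·sinθ·θ̇² = 7.205552 + 0.448790 − 0.871805 = 6.782537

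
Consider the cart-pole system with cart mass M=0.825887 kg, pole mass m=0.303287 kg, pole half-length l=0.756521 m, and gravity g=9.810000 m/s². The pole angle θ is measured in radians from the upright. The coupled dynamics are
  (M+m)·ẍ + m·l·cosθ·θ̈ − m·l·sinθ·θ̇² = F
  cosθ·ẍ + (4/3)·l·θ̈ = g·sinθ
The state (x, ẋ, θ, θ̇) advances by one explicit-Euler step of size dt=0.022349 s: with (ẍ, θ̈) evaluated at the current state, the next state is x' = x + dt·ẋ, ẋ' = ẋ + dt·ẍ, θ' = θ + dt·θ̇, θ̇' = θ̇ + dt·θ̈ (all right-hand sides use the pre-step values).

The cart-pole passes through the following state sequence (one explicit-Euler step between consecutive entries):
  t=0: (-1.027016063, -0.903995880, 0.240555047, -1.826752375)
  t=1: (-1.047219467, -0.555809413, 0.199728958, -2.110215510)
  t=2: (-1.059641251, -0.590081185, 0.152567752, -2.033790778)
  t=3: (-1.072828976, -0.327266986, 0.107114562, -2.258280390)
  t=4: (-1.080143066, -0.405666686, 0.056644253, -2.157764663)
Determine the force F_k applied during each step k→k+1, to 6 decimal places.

step 0→1:
  ẍ = (ẋ'−ẋ)/dt = (-0.555809413−-0.903995880)/0.022349 = 15.579510
  θ̈ = (θ̇'−θ̇)/dt = (-2.110215510−-1.826752375)/0.022349 = -12.683482
  sinθ=0.238242, cosθ=0.971206
  F = (M+m)·ẍ + m·l·cosθ·θ̈ − m·l·sinθ·θ̇² = 17.591978 + -2.826341 − 0.182411 = 14.583225
step 1→2:
  ẍ = (ẋ'−ẋ)/dt = (-0.590081185−-0.555809413)/0.022349 = -1.533481
  θ̈ = (θ̇'−θ̇)/dt = (-2.033790778−-2.110215510)/0.022349 = 3.419604
  sinθ=0.198404, cosθ=0.980120
  F = (M+m)·ẍ + m·l·cosθ·θ̈ − m·l·sinθ·θ̇² = -1.731567 + 0.769007 − 0.202711 = -1.165272
step 2→3:
  ẍ = (ẋ'−ẋ)/dt = (-0.327266986−-0.590081185)/0.022349 = 11.759551
  θ̈ = (θ̇'−θ̇)/dt = (-2.258280390−-2.033790778)/0.022349 = -10.044727
  sinθ=0.151977, cosθ=0.988384
  F = (M+m)·ẍ + m·l·cosθ·θ̈ − m·l·sinθ·θ̇² = 13.278579 + -2.277921 − 0.144233 = 10.856425
step 3→4:
  ẍ = (ẋ'−ẋ)/dt = (-0.405666686−-0.327266986)/0.022349 = -3.507973
  θ̈ = (θ̇'−θ̇)/dt = (-2.157764663−-2.258280390)/0.022349 = 4.497549
  sinθ=0.106910, cosθ=0.994269
  F = (M+m)·ẍ + m·l·cosθ·θ̈ − m·l·sinθ·θ̇² = -3.961112 + 1.026017 − 0.125097 = -3.060193

F_0 = 14.583225 N
F_1 = -1.165272 N
F_2 = 10.856425 N
F_3 = -3.060193 N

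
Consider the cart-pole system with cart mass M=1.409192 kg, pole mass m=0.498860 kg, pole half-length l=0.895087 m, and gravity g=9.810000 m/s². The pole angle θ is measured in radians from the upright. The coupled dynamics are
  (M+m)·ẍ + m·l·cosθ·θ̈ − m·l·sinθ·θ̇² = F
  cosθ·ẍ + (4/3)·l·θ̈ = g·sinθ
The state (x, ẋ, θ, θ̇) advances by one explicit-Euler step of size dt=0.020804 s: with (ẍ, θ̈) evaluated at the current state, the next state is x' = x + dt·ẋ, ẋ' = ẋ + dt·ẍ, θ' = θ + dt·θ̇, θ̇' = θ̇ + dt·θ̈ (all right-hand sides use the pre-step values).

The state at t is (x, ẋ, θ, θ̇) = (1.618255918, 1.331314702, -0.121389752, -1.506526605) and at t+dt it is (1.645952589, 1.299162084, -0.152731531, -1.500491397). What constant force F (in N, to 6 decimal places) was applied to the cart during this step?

ẍ = (ẋ'−ẋ)/dt = (1.299162084−1.331314702)/0.020804 = -1.545502
θ̈ = (θ̇'−θ̇)/dt = (-1.500491397−-1.506526605)/0.020804 = 0.290098
sinθ=-0.121092, cosθ=0.992641
F = (M+m)·ẍ + m·l·cosθ·θ̈ − m·l·sinθ·θ̇² = -2.948898 + 0.128582 − -0.122719 = -2.697596

F = -2.697596 N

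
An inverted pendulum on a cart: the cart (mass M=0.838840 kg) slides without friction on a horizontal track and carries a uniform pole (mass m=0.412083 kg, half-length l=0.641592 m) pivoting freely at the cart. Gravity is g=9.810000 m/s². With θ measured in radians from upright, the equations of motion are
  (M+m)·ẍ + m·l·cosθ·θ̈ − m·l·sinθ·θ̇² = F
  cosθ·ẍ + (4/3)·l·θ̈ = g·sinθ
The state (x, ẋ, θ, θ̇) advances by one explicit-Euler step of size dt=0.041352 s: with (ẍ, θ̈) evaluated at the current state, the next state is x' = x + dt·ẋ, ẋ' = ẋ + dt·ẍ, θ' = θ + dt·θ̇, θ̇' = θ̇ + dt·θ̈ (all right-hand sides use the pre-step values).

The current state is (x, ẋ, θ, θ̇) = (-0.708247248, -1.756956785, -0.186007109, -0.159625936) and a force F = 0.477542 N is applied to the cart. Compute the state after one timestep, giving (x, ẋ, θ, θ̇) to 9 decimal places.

(-0.780900925, -1.712352753, -0.192607961, -0.298565282)

sinθ=-0.184936364, cosθ=0.982750498
temp = (F + m·l·θ̇²·sinθ)/(M+m) = (0.477542 + -0.001245870)/1.250923 = 0.380755754
θ̈ = (g·sinθ − cosθ·temp)/(l·(4/3 − m·cos²θ/(M+m))) = -3.359918413
ẍ = temp − m·l·θ̈·cosθ/(M+m) = 1.078642684
Euler: x'=-0.708247248+0.041352·-1.756956785=-0.780900925, ẋ'=-1.756956785+0.041352·1.078642684=-1.712352753
       θ'=-0.186007109+0.041352·-0.159625936=-0.192607961, θ̇'=-0.159625936+0.041352·-3.359918413=-0.298565282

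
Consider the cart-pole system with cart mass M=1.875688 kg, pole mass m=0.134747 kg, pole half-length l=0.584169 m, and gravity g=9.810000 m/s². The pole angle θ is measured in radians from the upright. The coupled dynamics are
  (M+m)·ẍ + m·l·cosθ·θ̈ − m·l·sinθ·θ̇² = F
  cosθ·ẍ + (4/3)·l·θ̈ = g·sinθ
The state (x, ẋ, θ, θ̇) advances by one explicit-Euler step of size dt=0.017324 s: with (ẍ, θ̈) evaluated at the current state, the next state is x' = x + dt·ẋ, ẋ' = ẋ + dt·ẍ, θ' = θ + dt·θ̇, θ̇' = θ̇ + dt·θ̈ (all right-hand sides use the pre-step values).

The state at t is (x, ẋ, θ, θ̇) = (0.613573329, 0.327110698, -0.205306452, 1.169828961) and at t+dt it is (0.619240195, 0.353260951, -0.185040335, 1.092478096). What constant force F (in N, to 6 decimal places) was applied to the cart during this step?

F = 2.712597 N

ẍ = (ẋ'−ẋ)/dt = (0.353260951−0.327110698)/0.017324 = 1.509481
θ̈ = (θ̇'−θ̇)/dt = (1.092478096−1.169828961)/0.017324 = -4.464954
sinθ=-0.203867, cosθ=0.978999
F = (M+m)·ẍ + m·l·cosθ·θ̈ − m·l·sinθ·θ̇² = 3.034714 + -0.344078 − -0.021961 = 2.712597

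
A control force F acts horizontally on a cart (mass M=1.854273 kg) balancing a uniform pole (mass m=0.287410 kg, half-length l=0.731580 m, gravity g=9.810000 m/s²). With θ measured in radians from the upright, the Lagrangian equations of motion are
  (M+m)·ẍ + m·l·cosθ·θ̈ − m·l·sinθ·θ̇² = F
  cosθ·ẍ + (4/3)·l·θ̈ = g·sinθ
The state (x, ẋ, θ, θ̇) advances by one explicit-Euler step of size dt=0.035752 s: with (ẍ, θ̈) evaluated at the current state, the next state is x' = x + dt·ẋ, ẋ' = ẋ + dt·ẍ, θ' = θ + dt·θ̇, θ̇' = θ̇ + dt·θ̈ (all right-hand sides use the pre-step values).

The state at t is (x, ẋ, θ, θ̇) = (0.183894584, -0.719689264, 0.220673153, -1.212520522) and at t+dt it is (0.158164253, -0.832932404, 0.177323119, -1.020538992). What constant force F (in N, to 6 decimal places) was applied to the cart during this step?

F = -5.749671 N

ẍ = (ẋ'−ẋ)/dt = (-0.832932404−-0.719689264)/0.035752 = -3.167463
θ̈ = (θ̇'−θ̇)/dt = (-1.020538992−-1.212520522)/0.035752 = 5.369812
sinθ=0.218887, cosθ=0.975750
F = (M+m)·ẍ + m·l·cosθ·θ̈ − m·l·sinθ·θ̇² = -6.783702 + 1.101695 − 0.067664 = -5.749671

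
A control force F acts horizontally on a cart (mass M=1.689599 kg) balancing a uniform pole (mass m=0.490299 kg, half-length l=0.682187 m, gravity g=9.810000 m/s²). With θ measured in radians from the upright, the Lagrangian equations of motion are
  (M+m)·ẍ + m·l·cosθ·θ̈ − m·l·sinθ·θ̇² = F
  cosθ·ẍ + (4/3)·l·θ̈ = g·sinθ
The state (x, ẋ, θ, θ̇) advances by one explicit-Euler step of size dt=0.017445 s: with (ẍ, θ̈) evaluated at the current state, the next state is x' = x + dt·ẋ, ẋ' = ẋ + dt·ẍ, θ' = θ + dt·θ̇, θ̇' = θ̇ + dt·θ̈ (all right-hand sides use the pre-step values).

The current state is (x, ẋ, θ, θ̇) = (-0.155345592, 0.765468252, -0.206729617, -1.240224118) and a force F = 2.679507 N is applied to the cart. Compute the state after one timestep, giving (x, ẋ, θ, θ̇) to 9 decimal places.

sinθ=-0.205260255, cosθ=0.978707427
temp = (F + m·l·θ̇²·sinθ)/(M+m) = (2.679507 + -0.105601395)/2.179898 = 1.180745890
θ̈ = (g·sinθ − cosθ·temp)/(l·(4/3 − m·cos²θ/(M+m))) = -4.155734010
ẍ = temp − m·l·θ̈·cosθ/(M+m) = 1.804809559
Euler: x'=-0.155345592+0.017445·0.765468252=-0.141991998, ẋ'=0.765468252+0.017445·1.804809559=0.796953155
       θ'=-0.206729617+0.017445·-1.240224118=-0.228365327, θ̇'=-1.240224118+0.017445·-4.155734010=-1.312720898

(-0.141991998, 0.796953155, -0.228365327, -1.312720898)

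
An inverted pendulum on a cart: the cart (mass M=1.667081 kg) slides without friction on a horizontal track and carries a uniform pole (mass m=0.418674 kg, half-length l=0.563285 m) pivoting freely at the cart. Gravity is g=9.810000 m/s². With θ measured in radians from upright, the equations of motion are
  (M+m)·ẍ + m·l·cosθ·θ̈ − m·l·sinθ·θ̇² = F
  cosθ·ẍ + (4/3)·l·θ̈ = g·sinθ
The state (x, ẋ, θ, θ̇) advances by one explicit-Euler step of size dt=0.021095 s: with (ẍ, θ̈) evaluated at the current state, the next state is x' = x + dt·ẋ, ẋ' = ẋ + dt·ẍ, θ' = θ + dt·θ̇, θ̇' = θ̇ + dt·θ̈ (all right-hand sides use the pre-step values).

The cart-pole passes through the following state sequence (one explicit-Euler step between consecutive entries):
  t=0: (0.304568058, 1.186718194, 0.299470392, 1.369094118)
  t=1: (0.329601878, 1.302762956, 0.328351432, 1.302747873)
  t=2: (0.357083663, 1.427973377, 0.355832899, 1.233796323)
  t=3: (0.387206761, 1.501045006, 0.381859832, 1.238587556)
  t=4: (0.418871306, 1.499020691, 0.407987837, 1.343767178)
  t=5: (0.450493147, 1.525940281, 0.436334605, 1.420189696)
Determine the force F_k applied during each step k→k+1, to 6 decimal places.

step 0→1:
  ẍ = (ẋ'−ẋ)/dt = (1.302762956−1.186718194)/0.021095 = 5.501055
  θ̈ = (θ̇'−θ̇)/dt = (1.302747873−1.369094118)/0.021095 = -3.145117
  sinθ=0.295014, cosθ=0.955493
  F = (M+m)·ẍ + m·l·cosθ·θ̈ − m·l·sinθ·θ̇² = 11.473854 + -0.708710 − 0.130411 = 10.634733
step 1→2:
  ẍ = (ẋ'−ẋ)/dt = (1.427973377−1.302762956)/0.021095 = 5.935550
  θ̈ = (θ̇'−θ̇)/dt = (1.233796323−1.302747873)/0.021095 = -3.268621
  sinθ=0.322483, cosθ=0.946575
  F = (M+m)·ẍ + m·l·cosθ·θ̈ − m·l·sinθ·θ̇² = 12.380102 + -0.729666 − 0.129072 = 11.521365
step 2→3:
  ẍ = (ẋ'−ẋ)/dt = (1.501045006−1.427973377)/0.021095 = 3.463931
  θ̈ = (θ̇'−θ̇)/dt = (1.238587556−1.233796323)/0.021095 = 0.227126
  sinθ=0.348371, cosθ=0.937357
  F = (M+m)·ẍ + m·l·cosθ·θ̈ − m·l·sinθ·θ̇² = 7.224912 + 0.050208 − 0.125064 = 7.150056
step 3→4:
  ẍ = (ẋ'−ẋ)/dt = (1.499020691−1.501045006)/0.021095 = -0.095962
  θ̈ = (θ̇'−θ̇)/dt = (1.343767178−1.238587556)/0.021095 = 4.985998
  sinθ=0.372647, cosθ=0.927973
  F = (M+m)·ẍ + m·l·cosθ·θ̈ − m·l·sinθ·θ̇² = -0.200153 + 1.091168 − 0.134820 = 0.756195
step 4→5:
  ẍ = (ẋ'−ẋ)/dt = (1.525940281−1.499020691)/0.021095 = 1.276112
  θ̈ = (θ̇'−θ̇)/dt = (1.420189696−1.343767178)/0.021095 = 3.622779
  sinθ=0.396763, cosθ=0.917921
  F = (M+m)·ẍ + m·l·cosθ·θ̈ − m·l·sinθ·θ̇² = 2.661658 + 0.784244 − 0.168960 = 3.276942

F_0 = 10.634733 N
F_1 = 11.521365 N
F_2 = 7.150056 N
F_3 = 0.756195 N
F_4 = 3.276942 N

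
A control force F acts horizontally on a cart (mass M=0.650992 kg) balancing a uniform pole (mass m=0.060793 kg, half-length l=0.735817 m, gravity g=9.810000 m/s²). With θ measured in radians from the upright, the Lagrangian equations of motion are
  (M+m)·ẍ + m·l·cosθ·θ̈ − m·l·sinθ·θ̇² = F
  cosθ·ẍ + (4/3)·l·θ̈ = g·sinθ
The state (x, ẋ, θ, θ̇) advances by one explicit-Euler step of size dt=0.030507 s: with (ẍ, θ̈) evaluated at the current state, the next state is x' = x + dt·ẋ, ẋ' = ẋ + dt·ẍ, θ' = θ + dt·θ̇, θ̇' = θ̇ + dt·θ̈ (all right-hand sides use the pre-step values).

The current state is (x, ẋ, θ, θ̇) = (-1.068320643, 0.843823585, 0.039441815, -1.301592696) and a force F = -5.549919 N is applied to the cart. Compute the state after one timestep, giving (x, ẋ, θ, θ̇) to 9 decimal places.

sinθ=0.039431589, cosθ=0.999222272
temp = (F + m·l·θ̇²·sinθ)/(M+m) = (-5.549919 + 0.002988257)/0.711785 = -7.792986286
θ̈ = (g·sinθ − cosθ·temp)/(l·(4/3 − m·cos²θ/(M+m))) = 8.900555412
ẍ = temp − m·l·θ̈·cosθ/(M+m) = -8.351911594
Euler: x'=-1.068320643+0.030507·0.843823585=-1.042578117, ẋ'=0.843823585+0.030507·-8.351911594=0.589031818
       θ'=0.039441815+0.030507·-1.301592696=-0.000265873, θ̇'=-1.301592696+0.030507·8.900555412=-1.030063452

(-1.042578117, 0.589031818, -0.000265873, -1.030063452)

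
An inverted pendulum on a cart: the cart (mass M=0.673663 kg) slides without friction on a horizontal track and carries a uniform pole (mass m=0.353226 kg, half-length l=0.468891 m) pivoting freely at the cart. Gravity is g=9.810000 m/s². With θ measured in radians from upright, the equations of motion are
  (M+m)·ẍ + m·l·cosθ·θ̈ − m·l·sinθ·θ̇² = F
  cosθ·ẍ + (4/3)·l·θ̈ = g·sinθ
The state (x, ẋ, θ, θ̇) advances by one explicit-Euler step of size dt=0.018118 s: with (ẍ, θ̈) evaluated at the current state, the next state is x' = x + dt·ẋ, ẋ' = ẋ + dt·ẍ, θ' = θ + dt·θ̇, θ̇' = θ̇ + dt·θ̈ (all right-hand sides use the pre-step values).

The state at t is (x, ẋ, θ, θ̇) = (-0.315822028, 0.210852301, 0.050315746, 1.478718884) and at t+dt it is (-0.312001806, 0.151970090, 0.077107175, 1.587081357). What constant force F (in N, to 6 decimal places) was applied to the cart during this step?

ẍ = (ẋ'−ẋ)/dt = (0.151970090−0.210852301)/0.018118 = -3.249929
θ̈ = (θ̇'−θ̇)/dt = (1.587081357−1.478718884)/0.018118 = 5.980929
sinθ=0.050295, cosθ=0.998734
F = (M+m)·ẍ + m·l·cosθ·θ̈ − m·l·sinθ·θ̇² = -3.337316 + 0.989335 − 0.018214 = -2.366196

F = -2.366196 N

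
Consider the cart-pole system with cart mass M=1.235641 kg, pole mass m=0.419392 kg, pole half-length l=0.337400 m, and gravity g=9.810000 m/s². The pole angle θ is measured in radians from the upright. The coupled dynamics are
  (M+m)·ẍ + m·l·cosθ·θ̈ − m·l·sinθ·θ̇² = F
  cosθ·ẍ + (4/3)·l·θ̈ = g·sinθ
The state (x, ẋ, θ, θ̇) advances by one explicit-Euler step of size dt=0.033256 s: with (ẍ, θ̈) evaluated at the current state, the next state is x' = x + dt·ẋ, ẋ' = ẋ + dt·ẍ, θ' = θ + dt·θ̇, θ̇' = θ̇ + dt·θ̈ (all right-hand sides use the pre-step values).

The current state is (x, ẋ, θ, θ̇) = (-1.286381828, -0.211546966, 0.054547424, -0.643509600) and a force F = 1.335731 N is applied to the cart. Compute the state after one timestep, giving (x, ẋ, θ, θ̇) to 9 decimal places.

(-1.293417034, -0.182517439, 0.033146869, -0.668404861)

sinθ=0.054520378, cosθ=0.998512658
temp = (F + m·l·θ̇²·sinθ)/(M+m) = (1.335731 + 0.003194730)/1.655033 = 0.809002437
θ̈ = (g·sinθ − cosθ·temp)/(l·(4/3 − m·cos²θ/(M+m))) = -0.748594562
ẍ = temp − m·l·θ̈·cosθ/(M+m) = 0.872910963
Euler: x'=-1.286381828+0.033256·-0.211546966=-1.293417034, ẋ'=-0.211546966+0.033256·0.872910963=-0.182517439
       θ'=0.054547424+0.033256·-0.643509600=0.033146869, θ̇'=-0.643509600+0.033256·-0.748594562=-0.668404861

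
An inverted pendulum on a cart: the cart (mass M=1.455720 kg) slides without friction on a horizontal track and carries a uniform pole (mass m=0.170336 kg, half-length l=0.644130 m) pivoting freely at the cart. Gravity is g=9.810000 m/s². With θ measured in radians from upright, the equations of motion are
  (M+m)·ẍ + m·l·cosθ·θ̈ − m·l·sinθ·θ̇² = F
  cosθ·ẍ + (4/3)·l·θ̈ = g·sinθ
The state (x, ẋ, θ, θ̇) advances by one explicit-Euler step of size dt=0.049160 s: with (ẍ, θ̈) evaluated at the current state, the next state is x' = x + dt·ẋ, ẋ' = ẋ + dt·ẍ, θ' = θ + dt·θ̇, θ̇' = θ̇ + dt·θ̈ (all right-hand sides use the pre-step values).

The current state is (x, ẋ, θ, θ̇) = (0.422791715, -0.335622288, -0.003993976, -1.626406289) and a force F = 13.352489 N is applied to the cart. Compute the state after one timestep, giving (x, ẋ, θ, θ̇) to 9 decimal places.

sinθ=-0.003993965, cosθ=0.999992024
temp = (F + m·l·θ̇²·sinθ)/(M+m) = (13.352489 + -0.001159157)/1.626056 = 8.210867180
θ̈ = (g·sinθ − cosθ·temp)/(l·(4/3 − m·cos²θ/(M+m))) = -10.424992044
ẍ = temp − m·l·θ̈·cosθ/(M+m) = 8.914290466
Euler: x'=0.422791715+0.049160·-0.335622288=0.406292523, ẋ'=-0.335622288+0.049160·8.914290466=0.102604231
       θ'=-0.003993976+0.049160·-1.626406289=-0.083948109, θ̇'=-1.626406289+0.049160·-10.424992044=-2.138898898

(0.406292523, 0.102604231, -0.083948109, -2.138898898)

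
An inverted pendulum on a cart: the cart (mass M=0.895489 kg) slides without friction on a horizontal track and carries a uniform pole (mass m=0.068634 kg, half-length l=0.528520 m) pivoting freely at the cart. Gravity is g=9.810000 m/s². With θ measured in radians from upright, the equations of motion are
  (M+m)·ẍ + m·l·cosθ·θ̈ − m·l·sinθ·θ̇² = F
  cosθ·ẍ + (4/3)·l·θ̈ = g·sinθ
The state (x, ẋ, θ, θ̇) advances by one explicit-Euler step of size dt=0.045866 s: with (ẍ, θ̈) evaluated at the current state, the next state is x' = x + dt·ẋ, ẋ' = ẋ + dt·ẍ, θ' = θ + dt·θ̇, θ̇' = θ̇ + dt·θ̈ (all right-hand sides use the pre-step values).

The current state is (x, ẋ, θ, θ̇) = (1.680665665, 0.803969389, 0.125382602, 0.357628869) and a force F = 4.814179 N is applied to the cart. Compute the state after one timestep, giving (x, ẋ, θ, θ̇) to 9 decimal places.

sinθ=0.125054341, cosθ=0.992149894
temp = (F + m·l·θ̇²·sinθ)/(M+m) = (4.814179 + 0.000580183)/0.964123 = 4.993926276
θ̈ = (g·sinθ − cosθ·temp)/(l·(4/3 − m·cos²θ/(M+m))) = -5.583612401
ẍ = temp − m·l·θ̈·cosθ/(M+m) = 5.202356572
Euler: x'=1.680665665+0.045866·0.803969389=1.717540525, ẋ'=0.803969389+0.045866·5.202356572=1.042580676
       θ'=0.125382602+0.045866·0.357628869=0.141785608, θ̇'=0.357628869+0.045866·-5.583612401=0.101530903

(1.717540525, 1.042580676, 0.141785608, 0.101530903)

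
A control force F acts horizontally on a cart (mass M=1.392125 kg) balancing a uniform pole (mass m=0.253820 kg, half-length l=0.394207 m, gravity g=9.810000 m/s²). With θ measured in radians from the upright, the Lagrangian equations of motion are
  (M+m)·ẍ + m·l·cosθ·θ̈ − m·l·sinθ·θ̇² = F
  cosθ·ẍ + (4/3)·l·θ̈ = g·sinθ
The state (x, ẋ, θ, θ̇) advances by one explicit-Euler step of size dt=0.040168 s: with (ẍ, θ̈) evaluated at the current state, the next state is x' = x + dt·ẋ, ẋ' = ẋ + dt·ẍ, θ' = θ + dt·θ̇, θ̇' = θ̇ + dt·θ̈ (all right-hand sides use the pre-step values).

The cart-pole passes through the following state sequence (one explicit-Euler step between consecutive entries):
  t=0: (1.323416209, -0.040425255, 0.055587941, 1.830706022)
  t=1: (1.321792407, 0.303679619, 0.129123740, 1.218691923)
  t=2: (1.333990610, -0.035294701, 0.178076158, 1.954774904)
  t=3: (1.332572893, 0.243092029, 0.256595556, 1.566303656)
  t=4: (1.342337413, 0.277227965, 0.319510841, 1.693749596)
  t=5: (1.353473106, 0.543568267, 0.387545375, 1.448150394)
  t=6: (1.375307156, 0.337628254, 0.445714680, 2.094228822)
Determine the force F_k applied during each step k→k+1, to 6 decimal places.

F_0 = 12.559431 N
F_1 = -12.090822 N
F_2 = 10.387224 N
F_3 = 1.643545 N
F_4 = 10.242719 N
F_5 = -7.027990 N

step 0→1:
  ẍ = (ẋ'−ẋ)/dt = (0.303679619−-0.040425255)/0.040168 = 8.566642
  θ̈ = (θ̇'−θ̇)/dt = (1.218691923−1.830706022)/0.040168 = -15.236360
  sinθ=0.055559, cosθ=0.998455
  F = (M+m)·ẍ + m·l·cosθ·θ̈ − m·l·sinθ·θ̇² = 14.100221 + -1.522159 − 0.018631 = 12.559431
step 1→2:
  ẍ = (ẋ'−ẋ)/dt = (-0.035294701−0.303679619)/0.040168 = -8.438915
  θ̈ = (θ̇'−θ̇)/dt = (1.954774904−1.218691923)/0.040168 = 18.325109
  sinθ=0.128765, cosθ=0.991675
  F = (M+m)·ẍ + m·l·cosθ·θ̈ − m·l·sinθ·θ̇² = -13.889989 + 1.818303 − 0.019135 = -12.090822
step 2→3:
  ẍ = (ẋ'−ẋ)/dt = (0.243092029−-0.035294701)/0.040168 = 6.930560
  θ̈ = (θ̇'−θ̇)/dt = (1.566303656−1.954774904)/0.040168 = -9.671162
  sinθ=0.177136, cosθ=0.984186
  F = (M+m)·ẍ + m·l·cosθ·θ̈ − m·l·sinθ·θ̇² = 11.407320 + -0.952371 − 0.067725 = 10.387224
step 3→4:
  ẍ = (ẋ'−ẋ)/dt = (0.277227965−0.243092029)/0.040168 = 0.849829
  θ̈ = (θ̇'−θ̇)/dt = (1.693749596−1.566303656)/0.040168 = 3.172823
  sinθ=0.253789, cosθ=0.967260
  F = (M+m)·ẍ + m·l·cosθ·θ̈ − m·l·sinθ·θ̇² = 1.398772 + 0.307071 − 0.062298 = 1.643545
step 4→5:
  ẍ = (ẋ'−ẋ)/dt = (0.543568267−0.277227965)/0.040168 = 6.630659
  θ̈ = (θ̇'−θ̇)/dt = (1.448150394−1.693749596)/0.040168 = -6.114300
  sinθ=0.314102, cosθ=0.949389
  F = (M+m)·ẍ + m·l·cosθ·θ̈ − m·l·sinθ·θ̇² = 10.913700 + -0.580820 − 0.090161 = 10.242719
step 5→6:
  ẍ = (ẋ'−ẋ)/dt = (0.337628254−0.543568267)/0.040168 = -5.126967
  θ̈ = (θ̇'−θ̇)/dt = (2.094228822−1.448150394)/0.040168 = 16.084406
  sinθ=0.377917, cosθ=0.925839
  F = (M+m)·ẍ + m·l·cosθ·θ̈ − m·l·sinθ·θ̇² = -8.438706 + 1.490016 − 0.079300 = -7.027990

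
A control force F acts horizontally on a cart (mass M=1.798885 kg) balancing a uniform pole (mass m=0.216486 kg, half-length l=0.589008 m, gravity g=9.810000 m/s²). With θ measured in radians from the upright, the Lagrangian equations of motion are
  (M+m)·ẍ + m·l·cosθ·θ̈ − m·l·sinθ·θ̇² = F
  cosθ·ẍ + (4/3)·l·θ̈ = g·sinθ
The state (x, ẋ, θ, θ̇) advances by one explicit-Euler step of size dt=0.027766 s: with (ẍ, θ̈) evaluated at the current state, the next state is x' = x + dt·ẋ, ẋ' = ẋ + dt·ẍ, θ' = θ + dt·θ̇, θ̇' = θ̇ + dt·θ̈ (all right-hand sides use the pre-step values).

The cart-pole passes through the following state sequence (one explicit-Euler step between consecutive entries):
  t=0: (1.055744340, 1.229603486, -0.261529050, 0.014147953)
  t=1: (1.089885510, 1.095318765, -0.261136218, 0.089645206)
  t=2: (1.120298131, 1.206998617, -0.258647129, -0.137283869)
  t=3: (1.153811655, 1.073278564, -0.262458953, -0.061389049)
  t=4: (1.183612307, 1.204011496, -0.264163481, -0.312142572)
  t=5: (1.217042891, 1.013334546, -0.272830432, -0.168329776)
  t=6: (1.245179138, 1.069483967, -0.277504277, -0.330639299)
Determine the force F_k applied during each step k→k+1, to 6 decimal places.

step 0→1:
  ẍ = (ẋ'−ẋ)/dt = (1.095318765−1.229603486)/0.027766 = -4.836301
  θ̈ = (θ̇'−θ̇)/dt = (0.089645206−0.014147953)/0.027766 = 2.719054
  sinθ=-0.258558, cosθ=0.965996
  F = (M+m)·ẍ + m·l·cosθ·θ̈ − m·l·sinθ·θ̇² = -9.746940 + 0.334922 − -0.000007 = -9.412011
step 1→2:
  ẍ = (ẋ'−ẋ)/dt = (1.206998617−1.095318765)/0.027766 = 4.022180
  θ̈ = (θ̇'−θ̇)/dt = (-0.137283869−0.089645206)/0.027766 = -8.172912
  sinθ=-0.258178, cosθ=0.966097
  F = (M+m)·ẍ + m·l·cosθ·θ̈ − m·l·sinθ·θ̇² = 8.106185 + -1.006813 − -0.000265 = 7.099637
step 2→3:
  ẍ = (ẋ'−ẋ)/dt = (1.073278564−1.206998617)/0.027766 = -4.815964
  θ̈ = (θ̇'−θ̇)/dt = (-0.061389049−-0.137283869)/0.027766 = 2.733372
  sinθ=-0.255773, cosθ=0.966737
  F = (M+m)·ẍ + m·l·cosθ·θ̈ − m·l·sinθ·θ̇² = -9.705954 + 0.336944 − -0.000615 = -9.368395
step 3→4:
  ẍ = (ẋ'−ẋ)/dt = (1.204011496−1.073278564)/0.027766 = 4.708382
  θ̈ = (θ̇'−θ̇)/dt = (-0.312142572−-0.061389049)/0.027766 = -9.030956
  sinθ=-0.259456, cosθ=0.965755
  F = (M+m)·ẍ + m·l·cosθ·θ̈ − m·l·sinθ·θ̇² = 9.489136 + -1.112120 − -0.000125 = 8.377141
step 4→5:
  ẍ = (ẋ'−ẋ)/dt = (1.013334546−1.204011496)/0.027766 = -6.867282
  θ̈ = (θ̇'−θ̇)/dt = (-0.168329776−-0.312142572)/0.027766 = 5.179457
  sinθ=-0.261102, cosθ=0.965311
  F = (M+m)·ẍ + m·l·cosθ·θ̈ − m·l·sinθ·θ̇² = -13.840121 + 0.637533 − -0.003244 = -13.199344
step 5→6:
  ẍ = (ẋ'−ẋ)/dt = (1.069483967−1.013334546)/0.027766 = 2.022237
  θ̈ = (θ̇'−θ̇)/dt = (-0.330639299−-0.168329776)/0.027766 = -5.845621
  sinθ=-0.269458, cosθ=0.963012
  F = (M+m)·ẍ + m·l·cosθ·θ̈ − m·l·sinθ·θ̇² = 4.075557 + -0.717816 − -0.000974 = 3.358714

F_0 = -9.412011 N
F_1 = 7.099637 N
F_2 = -9.368395 N
F_3 = 8.377141 N
F_4 = -13.199344 N
F_5 = 3.358714 N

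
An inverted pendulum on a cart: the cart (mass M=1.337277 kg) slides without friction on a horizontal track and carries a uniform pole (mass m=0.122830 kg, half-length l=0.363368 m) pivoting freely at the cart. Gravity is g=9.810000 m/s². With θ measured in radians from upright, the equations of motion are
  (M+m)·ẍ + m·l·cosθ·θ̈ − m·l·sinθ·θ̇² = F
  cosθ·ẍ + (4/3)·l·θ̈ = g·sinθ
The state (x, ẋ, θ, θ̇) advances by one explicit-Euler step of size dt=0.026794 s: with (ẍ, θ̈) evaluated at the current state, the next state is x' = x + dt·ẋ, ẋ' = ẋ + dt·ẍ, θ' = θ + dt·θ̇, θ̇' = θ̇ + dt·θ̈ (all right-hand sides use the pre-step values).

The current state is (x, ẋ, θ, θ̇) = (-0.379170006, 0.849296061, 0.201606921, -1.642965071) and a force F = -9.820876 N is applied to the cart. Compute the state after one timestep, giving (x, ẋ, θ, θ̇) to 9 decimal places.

(-0.356413967, 0.654465617, 0.157585315, -1.140337607)

sinθ=0.200243963, cosθ=0.979746067
temp = (F + m·l·θ̇²·sinθ)/(M+m) = (-9.820876 + 0.024124995)/1.460107 = -6.709611697
θ̈ = (g·sinθ − cosθ·temp)/(l·(4/3 − m·cos²θ/(M+m))) = 18.758955872
ẍ = temp − m·l·θ̈·cosθ/(M+m) = -7.271420626
Euler: x'=-0.379170006+0.026794·0.849296061=-0.356413967, ẋ'=0.849296061+0.026794·-7.271420626=0.654465617
       θ'=0.201606921+0.026794·-1.642965071=0.157585315, θ̇'=-1.642965071+0.026794·18.758955872=-1.140337607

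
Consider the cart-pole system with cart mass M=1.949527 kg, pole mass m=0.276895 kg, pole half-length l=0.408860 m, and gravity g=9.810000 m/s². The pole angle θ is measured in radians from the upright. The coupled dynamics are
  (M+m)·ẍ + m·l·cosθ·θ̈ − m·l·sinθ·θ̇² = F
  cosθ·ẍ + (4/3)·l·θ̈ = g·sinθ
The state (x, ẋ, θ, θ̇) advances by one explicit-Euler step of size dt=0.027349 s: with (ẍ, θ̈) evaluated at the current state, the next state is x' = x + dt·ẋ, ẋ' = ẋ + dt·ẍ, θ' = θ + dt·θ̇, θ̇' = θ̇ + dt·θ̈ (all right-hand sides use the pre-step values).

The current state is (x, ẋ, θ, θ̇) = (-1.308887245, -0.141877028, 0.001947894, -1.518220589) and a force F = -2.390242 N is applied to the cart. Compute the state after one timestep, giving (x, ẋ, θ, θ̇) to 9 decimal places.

(-1.312767440, -0.174305663, -0.039573921, -1.457775973)

sinθ=0.001947893, cosθ=0.999998103
temp = (F + m·l·θ̇²·sinθ)/(M+m) = (-2.390242 + 0.000508305)/2.226422 = -1.073351635
θ̈ = (g·sinθ − cosθ·temp)/(l·(4/3 − m·cos²θ/(M+m))) = 2.210121617
ẍ = temp − m·l·θ̈·cosθ/(M+m) = -1.185733854
Euler: x'=-1.308887245+0.027349·-0.141877028=-1.312767440, ẋ'=-0.141877028+0.027349·-1.185733854=-0.174305663
       θ'=0.001947894+0.027349·-1.518220589=-0.039573921, θ̇'=-1.518220589+0.027349·2.210121617=-1.457775973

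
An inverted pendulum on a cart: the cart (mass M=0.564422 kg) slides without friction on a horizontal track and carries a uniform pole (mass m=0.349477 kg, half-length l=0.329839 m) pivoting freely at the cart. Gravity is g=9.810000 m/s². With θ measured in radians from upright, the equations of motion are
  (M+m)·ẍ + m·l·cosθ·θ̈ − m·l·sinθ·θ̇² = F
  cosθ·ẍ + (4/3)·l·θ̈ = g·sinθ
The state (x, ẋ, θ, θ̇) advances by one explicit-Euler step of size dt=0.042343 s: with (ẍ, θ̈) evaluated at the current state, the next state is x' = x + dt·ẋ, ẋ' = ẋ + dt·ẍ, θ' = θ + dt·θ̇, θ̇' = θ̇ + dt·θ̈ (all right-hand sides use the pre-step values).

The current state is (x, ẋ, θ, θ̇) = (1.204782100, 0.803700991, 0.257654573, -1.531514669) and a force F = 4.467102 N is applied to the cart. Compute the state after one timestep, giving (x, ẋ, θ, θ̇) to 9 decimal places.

(1.238813211, 1.050767549, 0.192805647, -1.834083655)

sinθ=0.254813250, cosθ=0.966990283
temp = (F + m·l·θ̇²·sinθ)/(M+m) = (4.467102 + 0.068894560)/0.913899 = 4.963345578
θ̈ = (g·sinθ − cosθ·temp)/(l·(4/3 − m·cos²θ/(M+m))) = -7.145667183
ẍ = temp − m·l·θ̈·cosθ/(M+m) = 5.834885523
Euler: x'=1.204782100+0.042343·0.803700991=1.238813211, ẋ'=0.803700991+0.042343·5.834885523=1.050767549
       θ'=0.257654573+0.042343·-1.531514669=0.192805647, θ̇'=-1.531514669+0.042343·-7.145667183=-1.834083655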